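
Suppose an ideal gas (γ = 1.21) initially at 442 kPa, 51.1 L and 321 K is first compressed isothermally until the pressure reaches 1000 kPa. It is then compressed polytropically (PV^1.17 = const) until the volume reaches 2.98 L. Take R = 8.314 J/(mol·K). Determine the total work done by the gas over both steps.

n = P₁V₁/(RT₁) = 442×51.1/(8.314×321) = 8.46 mol.
Step 1 — Isothermal: T stays 321 K; PV = const ⇒ V₂ = 22.6 L, P₂ = 1000 kPa.
ΔU = 0 (ideal gas, T constant).
W = nRT ln(V₂/V₁) = 8.46×8.314×321×ln(0.442) = -18400 J.
Q = ΔU + W = -18400 J.
State after step 1: P = 1000 kPa, V = 22.6 L, T = 321 K.
Step 2 — Polytropic n=1.17: T₂ = T₁(V₁/V₂)^(n−1) = 321×(7.58)^0.17 = 453 K; P₂ = P₁(V₁/V₂)^n = 10700 kPa.
W = (P₁V₁−P₂V₂)/(n−1) = (1000×22.6−10700×2.98)/0.17 = -54600 J.
ΔU = nCvΔT = 8.46×39.6×(453−321) = 44200 J.
Q = ΔU + W = -10400 J.
Net over both steps: W = -73000 J, Q = -28800 J, ΔU = 44200 J.

-73000 J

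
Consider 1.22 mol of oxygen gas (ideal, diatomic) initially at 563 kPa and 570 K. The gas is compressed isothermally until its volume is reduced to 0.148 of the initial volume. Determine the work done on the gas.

V₁ = nRT₁/P₁ = 1.22×8.314×570/563 = 10.3 L.
Isothermal: T stays 570 K; PV = const ⇒ V₂ = 1.52 L, P₂ = 3800 kPa.
W = nRT ln(V₂/V₁) = 1.22×8.314×570×ln(0.148) = -11000 J.
Work done on the gas = −W_by = 11000 J.

11000 J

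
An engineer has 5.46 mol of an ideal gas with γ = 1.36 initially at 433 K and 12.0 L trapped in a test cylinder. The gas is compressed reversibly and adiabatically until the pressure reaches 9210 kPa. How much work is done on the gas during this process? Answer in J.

31600 J

P₁ = nRT₁/V₁ = 5.46×8.314×433/12.0 = 1640 kPa.
Adiabatic: T₂/T₁ = (P₂/P₁)^((γ−1)/γ) ⇒ T₂ = 433×(5.62)^0.265 = 684 K; V₂ = 3.37 L.
ΔU = nCvΔT = 5.46×23.1×(684−433) = 31600 J.
Q = 0 for an adiabatic process, so W = −ΔU = -31600 J.
Work done on the gas = −W_by = 31600 J.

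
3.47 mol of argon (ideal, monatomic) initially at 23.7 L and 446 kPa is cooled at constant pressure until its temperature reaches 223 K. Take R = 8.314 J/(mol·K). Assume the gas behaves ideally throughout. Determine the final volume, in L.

T₁ = P₁V₁/(nR) = 446×23.7/(3.47×8.314) = 366 K.
Isobaric: P stays 446 kPa; V/T = const ⇒ T₂ = 223 K, V₂ = 14.4 L.

14.4 L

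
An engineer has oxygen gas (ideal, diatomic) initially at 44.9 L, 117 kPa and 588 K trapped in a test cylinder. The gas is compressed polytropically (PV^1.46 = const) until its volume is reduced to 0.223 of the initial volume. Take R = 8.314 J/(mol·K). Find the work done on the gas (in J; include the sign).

n = P₁V₁/(RT₁) = 117×44.9/(8.314×588) = 1.07 mol.
Polytropic n=1.46: T₂ = T₁(V₁/V₂)^(n−1) = 588×(4.48)^0.46 = 1170 K; P₂ = P₁(V₁/V₂)^n = 1050 kPa.
W = (P₁V₁−P₂V₂)/(n−1) = (117×44.9−1050×10.0)/0.46 = -11400 J.
Work done on the gas = −W_by = 11400 J.

11400 J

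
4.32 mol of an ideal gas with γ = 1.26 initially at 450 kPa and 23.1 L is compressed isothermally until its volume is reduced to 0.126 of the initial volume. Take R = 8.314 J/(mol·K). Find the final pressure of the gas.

T₁ = P₁V₁/(nR) = 450×23.1/(4.32×8.314) = 289 K.
Isothermal: T stays 289 K; PV = const ⇒ V₂ = 2.91 L, P₂ = 3570 kPa.

3570 kPa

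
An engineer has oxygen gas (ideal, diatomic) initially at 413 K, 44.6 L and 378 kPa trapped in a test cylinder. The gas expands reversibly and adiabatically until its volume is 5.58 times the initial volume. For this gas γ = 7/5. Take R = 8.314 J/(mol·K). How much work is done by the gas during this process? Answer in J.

21000 J

n = P₁V₁/(RT₁) = 378×44.6/(8.314×413) = 4.91 mol.
Adiabatic: TV^(γ−1) = const ⇒ T₂ = 413×(0.179)^0.400 = 208 K; PV^γ = const ⇒ P₂ = 34.1 kPa.
ΔU = nCvΔT = 4.91×20.8×(208−413) = -21000 J.
Q = 0 for an adiabatic process, so W = −ΔU = 21000 J.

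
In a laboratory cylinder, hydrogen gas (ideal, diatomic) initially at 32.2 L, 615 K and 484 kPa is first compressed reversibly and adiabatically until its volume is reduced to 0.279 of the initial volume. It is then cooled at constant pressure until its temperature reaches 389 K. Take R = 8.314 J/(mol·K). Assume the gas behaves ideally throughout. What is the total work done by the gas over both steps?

n = P₁V₁/(RT₁) = 484×32.2/(8.314×615) = 3.05 mol.
Step 1 — Adiabatic: TV^(γ−1) = const ⇒ T₂ = 615×(3.58)^0.400 = 1020 K; PV^γ = const ⇒ P₂ = 2890 kPa.
ΔU = nCvΔT = 3.05×20.8×(1020−615) = 26000 J.
Q = 0 for an adiabatic process, so W = −ΔU = -26000 J.
State after step 1: P = 2890 kPa, V = 8.98 L, T = 1020 K.
Step 2 — Isobaric: P stays 2890 kPa; V/T = const ⇒ T₂ = 389 K, V₂ = 3.41 L.
W = PΔV = 2890×(3.41−8.98) kPa·L = -16100 J.
ΔU = nCvΔT = 3.05×20.8×(389−1020) = -40300 J.
Q = ΔU + W = nCpΔT = -56400 J.
Net over both steps: W = -42100 J, Q = -56400 J, ΔU = -14300 J.

-42100 J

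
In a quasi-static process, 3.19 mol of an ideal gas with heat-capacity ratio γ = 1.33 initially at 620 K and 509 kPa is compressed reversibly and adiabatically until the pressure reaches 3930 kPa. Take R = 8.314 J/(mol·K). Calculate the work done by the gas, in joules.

V₁ = nRT₁/P₁ = 3.19×8.314×620/509 = 32.3 L.
Adiabatic: T₂/T₁ = (P₂/P₁)^((γ−1)/γ) ⇒ T₂ = 620×(7.72)^0.248 = 1030 K; V₂ = 6.95 L.
ΔU = nCvΔT = 3.19×25.2×(1030−620) = 32900 J.
Q = 0 for an adiabatic process, so W = −ΔU = -32900 J.

-32900 J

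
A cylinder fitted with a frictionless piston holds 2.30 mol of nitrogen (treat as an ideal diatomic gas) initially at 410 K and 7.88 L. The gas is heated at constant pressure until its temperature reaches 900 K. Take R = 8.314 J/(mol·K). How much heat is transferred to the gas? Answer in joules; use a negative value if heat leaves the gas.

32800 J

P₁ = nRT₁/V₁ = 2.30×8.314×410/7.88 = 995 kPa.
Isobaric: P stays 995 kPa; V/T = const ⇒ T₂ = 900 K, V₂ = 17.3 L.
W = PΔV = 995×(17.3−7.88) kPa·L = 9370 J.
ΔU = nCvΔT = 2.30×20.8×(900−410) = 23400 J.
Q = ΔU + W = nCpΔT = 32800 J.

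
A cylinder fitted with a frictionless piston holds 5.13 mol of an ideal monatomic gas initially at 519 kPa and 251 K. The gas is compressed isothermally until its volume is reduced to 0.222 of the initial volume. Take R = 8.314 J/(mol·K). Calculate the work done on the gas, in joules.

V₁ = nRT₁/P₁ = 5.13×8.314×251/519 = 20.6 L.
Isothermal: T stays 251 K; PV = const ⇒ V₂ = 4.58 L, P₂ = 2340 kPa.
W = nRT ln(V₂/V₁) = 5.13×8.314×251×ln(0.222) = -16100 J.
Work done on the gas = −W_by = 16100 J.

16100 J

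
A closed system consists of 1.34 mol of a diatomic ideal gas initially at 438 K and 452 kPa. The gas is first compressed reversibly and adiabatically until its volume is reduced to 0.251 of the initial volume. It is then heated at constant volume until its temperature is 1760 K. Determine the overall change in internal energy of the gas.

V₁ = nRT₁/P₁ = 1.34×8.314×438/452 = 10.8 L.
Step 1 — Adiabatic: TV^(γ−1) = const ⇒ T₂ = 438×(3.98)^0.400 = 761 K; PV^γ = const ⇒ P₂ = 3130 kPa.
ΔU = nCvΔT = 1.34×20.8×(761−438) = 9010 J.
Q = 0 for an adiabatic process, so W = −ΔU = -9010 J.
State after step 1: P = 3130 kPa, V = 2.71 L, T = 761 K.
Step 2 — Isochoric: V stays 2.71 L; P/T = const ⇒ T₂ = 1760 K, P₂ = 7240 kPa.
W = 0 (no volume change).
ΔU = nCvΔT = 1.34×20.8×(1760−761) = 27800 J.
Q = ΔU = 27800 J.
Net over both steps: W = -9010 J, Q = 27800 J, ΔU = 36800 J.

36800 J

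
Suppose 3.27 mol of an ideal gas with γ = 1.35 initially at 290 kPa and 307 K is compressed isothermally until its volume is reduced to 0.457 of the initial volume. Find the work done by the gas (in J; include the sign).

V₁ = nRT₁/P₁ = 3.27×8.314×307/290 = 28.8 L.
Isothermal: T stays 307 K; PV = const ⇒ V₂ = 13.2 L, P₂ = 635 kPa.
W = nRT ln(V₂/V₁) = 3.27×8.314×307×ln(0.457) = -6540 J.

-6540 J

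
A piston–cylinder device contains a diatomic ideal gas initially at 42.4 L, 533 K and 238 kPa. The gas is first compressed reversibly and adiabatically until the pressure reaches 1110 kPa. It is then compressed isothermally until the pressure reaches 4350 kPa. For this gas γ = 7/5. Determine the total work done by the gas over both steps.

-35300 J

n = P₁V₁/(RT₁) = 238×42.4/(8.314×533) = 2.28 mol.
Step 1 — Adiabatic: T₂/T₁ = (P₂/P₁)^((γ−1)/γ) ⇒ T₂ = 533×(4.66)^0.286 = 828 K; V₂ = 14.1 L.
ΔU = nCvΔT = 2.28×20.8×(828−533) = 13900 J.
Q = 0 for an adiabatic process, so W = −ΔU = -13900 J.
State after step 1: P = 1110 kPa, V = 14.1 L, T = 828 K.
Step 2 — Isothermal: T stays 828 K; PV = const ⇒ V₂ = 3.60 L, P₂ = 4350 kPa.
ΔU = 0 (ideal gas, T constant).
W = nRT ln(V₂/V₁) = 2.28×8.314×828×ln(0.255) = -21400 J.
Q = ΔU + W = -21400 J.
Net over both steps: W = -35300 J, Q = -21400 J, ΔU = 13900 J.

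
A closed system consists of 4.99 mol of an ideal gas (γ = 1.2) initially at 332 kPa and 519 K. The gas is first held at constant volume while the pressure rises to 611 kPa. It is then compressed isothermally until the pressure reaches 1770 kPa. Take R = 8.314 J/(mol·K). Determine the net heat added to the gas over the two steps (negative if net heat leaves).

V₁ = nRT₁/P₁ = 4.99×8.314×519/332 = 64.9 L.
Step 1 — Isochoric: V stays 64.9 L; P/T = const ⇒ T₂ = 955 K, P₂ = 611 kPa.
W = 0 (no volume change).
ΔU = nCvΔT = 4.99×41.6×(955−519) = 90500 J.
Q = ΔU = 90500 J.
State after step 1: P = 611 kPa, V = 64.9 L, T = 955 K.
Step 2 — Isothermal: T stays 955 K; PV = const ⇒ V₂ = 22.4 L, P₂ = 1770 kPa.
ΔU = 0 (ideal gas, T constant).
W = nRT ln(V₂/V₁) = 4.99×8.314×955×ln(0.345) = -42100 J.
Q = ΔU + W = -42100 J.
Net over both steps: W = -42100 J, Q = 48300 J, ΔU = 90500 J.

48300 J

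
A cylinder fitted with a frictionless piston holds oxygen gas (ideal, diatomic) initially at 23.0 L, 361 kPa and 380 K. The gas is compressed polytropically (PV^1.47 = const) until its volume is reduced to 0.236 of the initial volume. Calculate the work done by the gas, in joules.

-17200 J

n = P₁V₁/(RT₁) = 361×23.0/(8.314×380) = 2.63 mol.
Polytropic n=1.47: T₂ = T₁(V₁/V₂)^(n−1) = 380×(4.24)^0.47 = 749 K; P₂ = P₁(V₁/V₂)^n = 3020 kPa.
W = (P₁V₁−P₂V₂)/(n−1) = (361×23.0−3020×5.43)/0.47 = -17200 J.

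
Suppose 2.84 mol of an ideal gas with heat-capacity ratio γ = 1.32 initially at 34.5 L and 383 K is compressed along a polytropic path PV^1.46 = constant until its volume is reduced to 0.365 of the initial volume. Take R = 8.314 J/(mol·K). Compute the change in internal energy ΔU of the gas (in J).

16700 J

P₁ = nRT₁/V₁ = 2.84×8.314×383/34.5 = 262 kPa.
Polytropic n=1.46: T₂ = T₁(V₁/V₂)^(n−1) = 383×(2.74)^0.46 = 609 K; P₂ = P₁(V₁/V₂)^n = 1140 kPa.
For an ideal gas ΔU = nCvΔT with Cv = R/(γ−1) = 26.0 J/(mol·K).
ΔU = 2.84×26.0×(609−383) = 16700 J.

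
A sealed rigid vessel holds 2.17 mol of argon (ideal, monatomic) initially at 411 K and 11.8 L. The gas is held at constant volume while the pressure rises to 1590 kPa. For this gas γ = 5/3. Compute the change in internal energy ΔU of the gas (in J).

17000 J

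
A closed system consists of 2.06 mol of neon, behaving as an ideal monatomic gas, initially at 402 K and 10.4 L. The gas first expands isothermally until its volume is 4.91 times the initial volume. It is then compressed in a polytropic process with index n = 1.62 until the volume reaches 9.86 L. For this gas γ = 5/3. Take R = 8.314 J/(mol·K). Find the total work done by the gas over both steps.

P₁ = nRT₁/V₁ = 2.06×8.314×402/10.4 = 662 kPa.
Step 1 — Isothermal: T stays 402 K; PV = const ⇒ V₂ = 51.1 L, P₂ = 135 kPa.
ΔU = 0 (ideal gas, T constant).
W = nRT ln(V₂/V₁) = 2.06×8.314×402×ln(4.91) = 11000 J.
Q = ΔU + W = 11000 J.
State after step 1: P = 135 kPa, V = 51.1 L, T = 402 K.
Step 2 — Polytropic n=1.62: T₂ = T₁(V₁/V₂)^(n−1) = 402×(5.18)^0.62 = 1110 K; P₂ = P₁(V₁/V₂)^n = 1940 kPa.
W = (P₁V₁−P₂V₂)/(n−1) = (135×51.1−1940×9.86)/0.62 = -19700 J.
ΔU = nCvΔT = 2.06×12.5×(1110−402) = 18300 J.
Q = ΔU + W = -1380 J.
Net over both steps: W = -8720 J, Q = 9580 J, ΔU = 18300 J.

-8720 J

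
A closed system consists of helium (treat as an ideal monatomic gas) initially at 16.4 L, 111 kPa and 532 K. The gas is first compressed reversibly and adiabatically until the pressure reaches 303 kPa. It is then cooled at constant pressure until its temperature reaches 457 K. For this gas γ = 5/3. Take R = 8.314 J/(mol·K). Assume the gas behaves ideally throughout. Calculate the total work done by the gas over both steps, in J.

-2510 J

n = P₁V₁/(RT₁) = 111×16.4/(8.314×532) = 0.412 mol.
Step 1 — Adiabatic: T₂/T₁ = (P₂/P₁)^((γ−1)/γ) ⇒ T₂ = 532×(2.73)^0.400 = 795 K; V₂ = 8.98 L.
ΔU = nCvΔT = 0.412×12.5×(795−532) = 1350 J.
Q = 0 for an adiabatic process, so W = −ΔU = -1350 J.
State after step 1: P = 303 kPa, V = 8.98 L, T = 795 K.
Step 2 — Isobaric: P stays 303 kPa; V/T = const ⇒ T₂ = 457 K, V₂ = 5.16 L.
W = PΔV = 303×(5.16−8.98) kPa·L = -1160 J.
ΔU = nCvΔT = 0.412×12.5×(457−795) = -1730 J.
Q = ΔU + W = nCpΔT = -2890 J.
Net over both steps: W = -2510 J, Q = -2890 J, ΔU = -385 J.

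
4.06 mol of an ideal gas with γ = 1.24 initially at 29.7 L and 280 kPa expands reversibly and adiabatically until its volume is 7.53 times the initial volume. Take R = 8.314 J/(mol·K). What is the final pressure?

22.9 kPa

T₁ = P₁V₁/(nR) = 280×29.7/(4.06×8.314) = 246 K.
Adiabatic: TV^(γ−1) = const ⇒ T₂ = 246×(0.133)^0.240 = 152 K; PV^γ = const ⇒ P₂ = 22.9 kPa.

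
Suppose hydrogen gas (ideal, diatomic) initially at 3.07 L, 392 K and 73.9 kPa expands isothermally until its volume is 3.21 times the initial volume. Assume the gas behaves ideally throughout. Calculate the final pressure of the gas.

Isothermal: T stays 392 K; PV = const ⇒ V₂ = 9.85 L, P₂ = 23.0 kPa.

23.0 kPa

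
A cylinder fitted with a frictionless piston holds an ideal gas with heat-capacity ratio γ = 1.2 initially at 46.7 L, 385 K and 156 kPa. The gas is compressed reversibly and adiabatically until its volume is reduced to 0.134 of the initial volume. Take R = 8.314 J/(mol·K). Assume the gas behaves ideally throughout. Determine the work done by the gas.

n = P₁V₁/(RT₁) = 156×46.7/(8.314×385) = 2.28 mol.
Adiabatic: TV^(γ−1) = const ⇒ T₂ = 385×(7.46)^0.200 = 575 K; PV^γ = const ⇒ P₂ = 1740 kPa.
ΔU = nCvΔT = 2.28×41.6×(575−385) = 18000 J.
Q = 0 for an adiabatic process, so W = −ΔU = -18000 J.

-18000 J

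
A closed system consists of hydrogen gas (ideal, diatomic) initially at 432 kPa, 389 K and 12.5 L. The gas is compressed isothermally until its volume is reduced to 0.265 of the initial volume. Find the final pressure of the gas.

1630 kPa

Isothermal: T stays 389 K; PV = const ⇒ V₂ = 3.31 L, P₂ = 1630 kPa.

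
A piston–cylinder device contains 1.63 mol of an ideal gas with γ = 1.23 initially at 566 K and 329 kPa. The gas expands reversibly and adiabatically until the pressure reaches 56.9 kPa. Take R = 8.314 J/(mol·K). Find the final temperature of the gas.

408 K

V₁ = nRT₁/P₁ = 1.63×8.314×566/329 = 23.3 L.
Adiabatic: T₂/T₁ = (P₂/P₁)^((γ−1)/γ) ⇒ T₂ = 566×(0.173)^0.187 = 408 K; V₂ = 97.1 L.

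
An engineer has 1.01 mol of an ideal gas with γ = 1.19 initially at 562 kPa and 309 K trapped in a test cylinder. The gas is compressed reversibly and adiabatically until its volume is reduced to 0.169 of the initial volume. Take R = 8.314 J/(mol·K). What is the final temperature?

V₁ = nRT₁/P₁ = 1.01×8.314×309/562 = 4.62 L.
Adiabatic: TV^(γ−1) = const ⇒ T₂ = 309×(5.92)^0.190 = 433 K; PV^γ = const ⇒ P₂ = 4660 kPa.

433 K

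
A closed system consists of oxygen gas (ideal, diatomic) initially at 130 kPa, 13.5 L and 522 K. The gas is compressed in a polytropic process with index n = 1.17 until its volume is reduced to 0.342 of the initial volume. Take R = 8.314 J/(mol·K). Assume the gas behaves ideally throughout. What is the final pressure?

456 kPa

Polytropic n=1.17: T₂ = T₁(V₁/V₂)^(n−1) = 522×(2.92)^0.17 = 626 K; P₂ = P₁(V₁/V₂)^n = 456 kPa.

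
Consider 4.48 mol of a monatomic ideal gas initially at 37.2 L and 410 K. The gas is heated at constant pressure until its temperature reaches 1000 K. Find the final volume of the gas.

90.7 L

P₁ = nRT₁/V₁ = 4.48×8.314×410/37.2 = 411 kPa.
Isobaric: P stays 411 kPa; V/T = const ⇒ T₂ = 1000 K, V₂ = 90.7 L.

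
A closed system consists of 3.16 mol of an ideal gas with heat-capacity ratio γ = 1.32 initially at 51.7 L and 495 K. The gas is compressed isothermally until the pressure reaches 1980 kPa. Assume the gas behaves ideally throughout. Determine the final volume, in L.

6.57 L

P₁ = nRT₁/V₁ = 3.16×8.314×495/51.7 = 252 kPa.
Isothermal: T stays 495 K; PV = const ⇒ V₂ = 6.57 L, P₂ = 1980 kPa.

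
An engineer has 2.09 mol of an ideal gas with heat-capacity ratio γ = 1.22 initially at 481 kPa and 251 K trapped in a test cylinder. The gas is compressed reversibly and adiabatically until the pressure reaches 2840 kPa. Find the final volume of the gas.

V₁ = nRT₁/P₁ = 2.09×8.314×251/481 = 9.07 L.
Adiabatic: T₂/T₁ = (P₂/P₁)^((γ−1)/γ) ⇒ T₂ = 251×(5.90)^0.180 = 346 K; V₂ = 2.12 L.

2.12 L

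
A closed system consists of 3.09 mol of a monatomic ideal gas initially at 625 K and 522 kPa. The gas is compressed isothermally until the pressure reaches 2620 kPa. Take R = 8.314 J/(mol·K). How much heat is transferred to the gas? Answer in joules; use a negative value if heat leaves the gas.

V₁ = nRT₁/P₁ = 3.09×8.314×625/522 = 30.8 L.
Isothermal: T stays 625 K; PV = const ⇒ V₂ = 6.13 L, P₂ = 2620 kPa.
ΔU = 0 (ideal gas, T constant).
W = nRT ln(V₂/V₁) = 3.09×8.314×625×ln(0.199) = -25900 J.
Q = ΔU + W = -25900 J.

-25900 J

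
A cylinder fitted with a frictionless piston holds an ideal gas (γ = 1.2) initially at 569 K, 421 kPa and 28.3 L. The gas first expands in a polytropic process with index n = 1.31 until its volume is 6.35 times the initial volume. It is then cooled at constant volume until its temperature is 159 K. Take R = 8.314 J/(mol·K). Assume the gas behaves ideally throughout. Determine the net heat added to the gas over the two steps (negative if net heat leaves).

-26200 J

n = P₁V₁/(RT₁) = 421×28.3/(8.314×569) = 2.52 mol.
Step 1 — Polytropic n=1.31: T₂ = T₁(V₁/V₂)^(n−1) = 569×(0.157)^0.31 = 321 K; P₂ = P₁(V₁/V₂)^n = 37.4 kPa.
W = (P₁V₁−P₂V₂)/(n−1) = (421×28.3−37.4×180)/0.31 = 16800 J.
ΔU = nCvΔT = 2.52×41.6×(321−569) = -26000 J.
Q = ΔU + W = -9220 J.
State after step 1: P = 37.4 kPa, V = 180 L, T = 321 K.
Step 2 — Isochoric: V stays 180 L; P/T = const ⇒ T₂ = 159 K, P₂ = 18.5 kPa.
W = 0 (no volume change).
ΔU = nCvΔT = 2.52×41.6×(159−321) = -16900 J.
Q = ΔU = -16900 J.
Net over both steps: W = 16800 J, Q = -26200 J, ΔU = -42900 J.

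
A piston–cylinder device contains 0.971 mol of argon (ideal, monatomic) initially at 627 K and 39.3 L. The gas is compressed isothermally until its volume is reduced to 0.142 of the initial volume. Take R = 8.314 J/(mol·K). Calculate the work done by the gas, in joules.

-9880 J

P₁ = nRT₁/V₁ = 0.971×8.314×627/39.3 = 129 kPa.
Isothermal: T stays 627 K; PV = const ⇒ V₂ = 5.58 L, P₂ = 907 kPa.
W = nRT ln(V₂/V₁) = 0.971×8.314×627×ln(0.142) = -9880 J.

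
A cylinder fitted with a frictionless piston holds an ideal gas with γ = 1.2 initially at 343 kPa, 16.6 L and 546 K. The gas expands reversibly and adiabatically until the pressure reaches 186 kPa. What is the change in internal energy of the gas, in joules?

n = P₁V₁/(RT₁) = 343×16.6/(8.314×546) = 1.25 mol.
Adiabatic: T₂/T₁ = (P₂/P₁)^((γ−1)/γ) ⇒ T₂ = 546×(0.542)^0.167 = 493 K; V₂ = 27.6 L.
For an ideal gas ΔU = nCvΔT with Cv = R/(γ−1) = 41.6 J/(mol·K).
ΔU = 1.25×41.6×(493−546) = -2760 J.

-2760 J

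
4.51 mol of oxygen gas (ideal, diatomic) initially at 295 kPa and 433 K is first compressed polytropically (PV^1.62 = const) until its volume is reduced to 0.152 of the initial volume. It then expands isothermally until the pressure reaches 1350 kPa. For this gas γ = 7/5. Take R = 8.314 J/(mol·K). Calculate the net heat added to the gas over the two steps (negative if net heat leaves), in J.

112000 J

V₁ = nRT₁/P₁ = 4.51×8.314×433/295 = 55.0 L.
Step 1 — Polytropic n=1.62: T₂ = T₁(V₁/V₂)^(n−1) = 433×(6.58)^0.62 = 1390 K; P₂ = P₁(V₁/V₂)^n = 6240 kPa.
W = (P₁V₁−P₂V₂)/(n−1) = (295×55.0−6240×8.37)/0.62 = -58000 J.
ΔU = nCvΔT = 4.51×20.8×(1390−433) = 89900 J.
Q = ΔU + W = 31900 J.
State after step 1: P = 6240 kPa, V = 8.37 L, T = 1390 K.
Step 2 — Isothermal: T stays 1390 K; PV = const ⇒ V₂ = 38.7 L, P₂ = 1350 kPa.
ΔU = 0 (ideal gas, T constant).
W = nRT ln(V₂/V₁) = 4.51×8.314×1390×ln(4.62) = 79900 J.
Q = ΔU + W = 79900 J.
Net over both steps: W = 21900 J, Q = 112000 J, ΔU = 89900 J.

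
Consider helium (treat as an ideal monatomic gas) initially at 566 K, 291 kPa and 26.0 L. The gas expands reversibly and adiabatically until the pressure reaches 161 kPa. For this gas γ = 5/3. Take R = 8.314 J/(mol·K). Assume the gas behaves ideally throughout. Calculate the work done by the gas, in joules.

2390 J

n = P₁V₁/(RT₁) = 291×26.0/(8.314×566) = 1.61 mol.
Adiabatic: T₂/T₁ = (P₂/P₁)^((γ−1)/γ) ⇒ T₂ = 566×(0.553)^0.400 = 447 K; V₂ = 37.1 L.
ΔU = nCvΔT = 1.61×12.5×(447−566) = -2390 J.
Q = 0 for an adiabatic process, so W = −ΔU = 2390 J.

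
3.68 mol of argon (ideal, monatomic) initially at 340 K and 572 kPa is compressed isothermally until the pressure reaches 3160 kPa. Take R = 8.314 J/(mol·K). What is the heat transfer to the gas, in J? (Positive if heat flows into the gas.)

-17800 J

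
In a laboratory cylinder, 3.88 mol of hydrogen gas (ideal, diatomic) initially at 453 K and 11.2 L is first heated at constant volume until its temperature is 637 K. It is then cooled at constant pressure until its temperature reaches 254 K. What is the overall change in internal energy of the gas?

P₁ = nRT₁/V₁ = 3.88×8.314×453/11.2 = 1300 kPa.
Step 1 — Isochoric: V stays 11.2 L; P/T = const ⇒ T₂ = 637 K, P₂ = 1830 kPa.
W = 0 (no volume change).
ΔU = nCvΔT = 3.88×20.8×(637−453) = 14800 J.
Q = ΔU = 14800 J.
State after step 1: P = 1830 kPa, V = 11.2 L, T = 637 K.
Step 2 — Isobaric: P stays 1830 kPa; V/T = const ⇒ T₂ = 254 K, V₂ = 4.47 L.
W = PΔV = 1830×(4.47−11.2) kPa·L = -12400 J.
ΔU = nCvΔT = 3.88×20.8×(254−637) = -30900 J.
Q = ΔU + W = nCpΔT = -43200 J.
Net over both steps: W = -12400 J, Q = -28400 J, ΔU = -16000 J.

-16000 J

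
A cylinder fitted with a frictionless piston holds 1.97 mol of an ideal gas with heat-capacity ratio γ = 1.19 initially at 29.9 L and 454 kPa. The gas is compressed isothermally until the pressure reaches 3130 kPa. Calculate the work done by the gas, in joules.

T₁ = P₁V₁/(nR) = 454×29.9/(1.97×8.314) = 829 K.
Isothermal: T stays 829 K; PV = const ⇒ V₂ = 4.34 L, P₂ = 3130 kPa.
W = nRT ln(V₂/V₁) = 1.97×8.314×829×ln(0.145) = -26200 J.

-26200 J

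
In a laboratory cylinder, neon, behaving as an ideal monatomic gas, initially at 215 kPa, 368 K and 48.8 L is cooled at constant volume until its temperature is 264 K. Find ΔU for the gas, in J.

-4450 J

n = P₁V₁/(RT₁) = 215×48.8/(8.314×368) = 3.43 mol.
Isochoric: V stays 48.8 L; P/T = const ⇒ T₂ = 264 K, P₂ = 154 kPa.
For an ideal gas ΔU = nCvΔT with Cv = (3/2)R = 12.5 J/(mol·K).
ΔU = 3.43×12.5×(264−368) = -4450 J.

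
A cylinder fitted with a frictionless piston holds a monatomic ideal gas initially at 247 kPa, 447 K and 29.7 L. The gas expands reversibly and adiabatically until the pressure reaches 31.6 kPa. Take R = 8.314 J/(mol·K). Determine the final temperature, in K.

Adiabatic: T₂/T₁ = (P₂/P₁)^((γ−1)/γ) ⇒ T₂ = 447×(0.128)^0.400 = 196 K; V₂ = 102 L.

196 K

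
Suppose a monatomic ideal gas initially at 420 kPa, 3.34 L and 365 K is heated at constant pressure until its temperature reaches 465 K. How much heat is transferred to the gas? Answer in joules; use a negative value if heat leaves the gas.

n = P₁V₁/(RT₁) = 420×3.34/(8.314×365) = 0.462 mol.
Isobaric: P stays 420 kPa; V/T = const ⇒ T₂ = 465 K, V₂ = 4.26 L.
W = PΔV = 420×(4.26−3.34) kPa·L = 384 J.
ΔU = nCvΔT = 0.462×12.5×(465−365) = 576 J.
Q = ΔU + W = nCpΔT = 961 J.

961 J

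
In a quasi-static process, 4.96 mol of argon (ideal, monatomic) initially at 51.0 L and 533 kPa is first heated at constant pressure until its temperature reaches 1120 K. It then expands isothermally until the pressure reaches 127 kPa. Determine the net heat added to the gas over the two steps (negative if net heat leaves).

T₁ = P₁V₁/(nR) = 533×51.0/(4.96×8.314) = 659 K.
Step 1 — Isobaric: P stays 533 kPa; V/T = const ⇒ T₂ = 1120 K, V₂ = 86.7 L.
W = PΔV = 533×(86.7−51.0) kPa·L = 19000 J.
ΔU = nCvΔT = 4.96×12.5×(1120−659) = 28500 J.
Q = ΔU + W = nCpΔT = 47500 J.
State after step 1: P = 533 kPa, V = 86.7 L, T = 1120 K.
Step 2 — Isothermal: T stays 1120 K; PV = const ⇒ V₂ = 364 L, P₂ = 127 kPa.
ΔU = 0 (ideal gas, T constant).
W = nRT ln(V₂/V₁) = 4.96×8.314×1120×ln(4.20) = 66200 J.
Q = ΔU + W = 66200 J.
Net over both steps: W = 85200 J, Q = 114000 J, ΔU = 28500 J.

114000 J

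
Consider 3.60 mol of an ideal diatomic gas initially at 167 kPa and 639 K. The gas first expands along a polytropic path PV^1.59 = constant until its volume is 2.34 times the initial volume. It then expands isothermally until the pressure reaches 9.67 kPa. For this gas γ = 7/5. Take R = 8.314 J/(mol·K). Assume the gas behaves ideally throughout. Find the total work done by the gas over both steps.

30100 J

V₁ = nRT₁/P₁ = 3.60×8.314×639/167 = 115 L.
Step 1 — Polytropic n=1.59: T₂ = T₁(V₁/V₂)^(n−1) = 639×(0.427)^0.59 = 387 K; P₂ = P₁(V₁/V₂)^n = 43.2 kPa.
W = (P₁V₁−P₂V₂)/(n−1) = (167×115−43.2×268)/0.59 = 12800 J.
ΔU = nCvΔT = 3.60×20.8×(387−639) = -18900 J.
Q = ΔU + W = -6070 J.
State after step 1: P = 43.2 kPa, V = 268 L, T = 387 K.
Step 2 — Isothermal: T stays 387 K; PV = const ⇒ V₂ = 1200 L, P₂ = 9.67 kPa.
ΔU = 0 (ideal gas, T constant).
W = nRT ln(V₂/V₁) = 3.60×8.314×387×ln(4.47) = 17300 J.
Q = ΔU + W = 17300 J.
Net over both steps: W = 30100 J, Q = 11300 J, ΔU = -18900 J.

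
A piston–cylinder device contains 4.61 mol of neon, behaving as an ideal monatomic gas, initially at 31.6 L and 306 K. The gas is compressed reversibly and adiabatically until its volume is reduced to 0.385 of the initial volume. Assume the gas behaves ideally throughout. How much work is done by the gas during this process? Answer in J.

-15600 J

P₁ = nRT₁/V₁ = 4.61×8.314×306/31.6 = 371 kPa.
Adiabatic: TV^(γ−1) = const ⇒ T₂ = 306×(2.60)^0.667 = 578 K; PV^γ = const ⇒ P₂ = 1820 kPa.
ΔU = nCvΔT = 4.61×12.5×(578−306) = 15600 J.
Q = 0 for an adiabatic process, so W = −ΔU = -15600 J.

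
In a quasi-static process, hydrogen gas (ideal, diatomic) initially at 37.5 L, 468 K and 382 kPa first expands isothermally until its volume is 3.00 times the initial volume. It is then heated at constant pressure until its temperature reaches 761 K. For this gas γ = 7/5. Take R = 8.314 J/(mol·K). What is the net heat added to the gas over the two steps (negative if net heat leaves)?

47100 J

n = P₁V₁/(RT₁) = 382×37.5/(8.314×468) = 3.68 mol.
Step 1 — Isothermal: T stays 468 K; PV = const ⇒ V₂ = 112 L, P₂ = 127 kPa.
ΔU = 0 (ideal gas, T constant).
W = nRT ln(V₂/V₁) = 3.68×8.314×468×ln(3.00) = 15700 J.
Q = ΔU + W = 15700 J.
State after step 1: P = 127 kPa, V = 112 L, T = 468 K.
Step 2 — Isobaric: P stays 127 kPa; V/T = const ⇒ T₂ = 761 K, V₂ = 183 L.
W = PΔV = 127×(183−112) kPa·L = 8970 J.
ΔU = nCvΔT = 3.68×20.8×(761−468) = 22400 J.
Q = ΔU + W = nCpΔT = 31400 J.
Net over both steps: W = 24700 J, Q = 47100 J, ΔU = 22400 J.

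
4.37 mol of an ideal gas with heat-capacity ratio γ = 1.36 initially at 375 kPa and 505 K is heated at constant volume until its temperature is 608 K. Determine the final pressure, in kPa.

V₁ = nRT₁/P₁ = 4.37×8.314×505/375 = 48.9 L.
Isochoric: V stays 48.9 L; P/T = const ⇒ T₂ = 608 K, P₂ = 451 kPa.

451 kPa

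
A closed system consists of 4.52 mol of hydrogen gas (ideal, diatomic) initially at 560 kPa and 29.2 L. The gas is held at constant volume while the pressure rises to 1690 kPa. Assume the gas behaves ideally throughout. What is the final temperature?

T₁ = P₁V₁/(nR) = 560×29.2/(4.52×8.314) = 435 K.
Isochoric: V stays 29.2 L; P/T = const ⇒ T₂ = 1310 K, P₂ = 1690 kPa.

1310 K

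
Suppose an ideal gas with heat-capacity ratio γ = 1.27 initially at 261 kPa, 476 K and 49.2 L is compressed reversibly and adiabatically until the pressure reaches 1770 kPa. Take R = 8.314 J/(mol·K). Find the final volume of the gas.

Adiabatic: T₂/T₁ = (P₂/P₁)^((γ−1)/γ) ⇒ T₂ = 476×(6.78)^0.213 = 715 K; V₂ = 10.9 L.

10.9 L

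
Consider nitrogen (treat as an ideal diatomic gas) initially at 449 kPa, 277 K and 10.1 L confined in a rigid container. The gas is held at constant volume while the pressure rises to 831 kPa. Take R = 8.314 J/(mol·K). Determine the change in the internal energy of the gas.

n = P₁V₁/(RT₁) = 449×10.1/(8.314×277) = 1.97 mol.
Isochoric: V stays 10.1 L; P/T = const ⇒ T₂ = 513 K, P₂ = 831 kPa.
For an ideal gas ΔU = nCvΔT with Cv = (5/2)R = 20.8 J/(mol·K).
ΔU = 1.97×20.8×(513−277) = 9650 J.

9650 J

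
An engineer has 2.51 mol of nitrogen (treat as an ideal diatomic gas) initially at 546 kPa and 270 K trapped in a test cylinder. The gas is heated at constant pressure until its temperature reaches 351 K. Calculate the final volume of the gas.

13.4 L

V₁ = nRT₁/P₁ = 2.51×8.314×270/546 = 10.3 L.
Isobaric: P stays 546 kPa; V/T = const ⇒ T₂ = 351 K, V₂ = 13.4 L.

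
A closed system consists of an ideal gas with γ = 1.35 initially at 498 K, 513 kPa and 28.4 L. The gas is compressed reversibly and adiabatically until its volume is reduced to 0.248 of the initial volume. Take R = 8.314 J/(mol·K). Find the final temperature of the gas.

811 K

Adiabatic: TV^(γ−1) = const ⇒ T₂ = 498×(4.03)^0.350 = 811 K; PV^γ = const ⇒ P₂ = 3370 kPa.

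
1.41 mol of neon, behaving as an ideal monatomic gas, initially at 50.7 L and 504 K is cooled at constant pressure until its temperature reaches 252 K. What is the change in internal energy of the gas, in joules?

-4430 J

P₁ = nRT₁/V₁ = 1.41×8.314×504/50.7 = 117 kPa.
Isobaric: P stays 117 kPa; V/T = const ⇒ T₂ = 252 K, V₂ = 25.4 L.
For an ideal gas ΔU = nCvΔT with Cv = (3/2)R = 12.5 J/(mol·K).
ΔU = 1.41×12.5×(252−504) = -4430 J.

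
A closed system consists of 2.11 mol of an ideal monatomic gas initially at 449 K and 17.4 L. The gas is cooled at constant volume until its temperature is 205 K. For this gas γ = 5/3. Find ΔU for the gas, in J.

P₁ = nRT₁/V₁ = 2.11×8.314×449/17.4 = 453 kPa.
Isochoric: V stays 17.4 L; P/T = const ⇒ T₂ = 205 K, P₂ = 207 kPa.
For an ideal gas ΔU = nCvΔT with Cv = (3/2)R = 12.5 J/(mol·K).
ΔU = 2.11×12.5×(205−449) = -6420 J.

-6420 J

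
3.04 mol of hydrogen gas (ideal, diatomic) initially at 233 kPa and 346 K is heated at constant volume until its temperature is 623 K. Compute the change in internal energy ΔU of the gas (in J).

17500 J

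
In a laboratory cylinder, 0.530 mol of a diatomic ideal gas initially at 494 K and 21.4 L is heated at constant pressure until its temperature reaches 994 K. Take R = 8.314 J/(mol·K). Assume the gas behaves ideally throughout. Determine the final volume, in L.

P₁ = nRT₁/V₁ = 0.530×8.314×494/21.4 = 102 kPa.
Isobaric: P stays 102 kPa; V/T = const ⇒ T₂ = 994 K, V₂ = 43.1 L.

43.1 L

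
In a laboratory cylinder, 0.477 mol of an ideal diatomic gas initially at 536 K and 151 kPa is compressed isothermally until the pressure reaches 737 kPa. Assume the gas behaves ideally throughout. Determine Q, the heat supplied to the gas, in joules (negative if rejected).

-3370 J

V₁ = nRT₁/P₁ = 0.477×8.314×536/151 = 14.1 L.
Isothermal: T stays 536 K; PV = const ⇒ V₂ = 2.88 L, P₂ = 737 kPa.
ΔU = 0 (ideal gas, T constant).
W = nRT ln(V₂/V₁) = 0.477×8.314×536×ln(0.205) = -3370 J.
Q = ΔU + W = -3370 J.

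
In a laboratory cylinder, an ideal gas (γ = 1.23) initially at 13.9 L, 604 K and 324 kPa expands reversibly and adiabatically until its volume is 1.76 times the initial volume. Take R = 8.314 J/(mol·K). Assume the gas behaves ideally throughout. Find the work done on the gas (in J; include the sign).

n = P₁V₁/(RT₁) = 324×13.9/(8.314×604) = 0.897 mol.
Adiabatic: TV^(γ−1) = const ⇒ T₂ = 604×(0.568)^0.230 = 530 K; PV^γ = const ⇒ P₂ = 162 kPa.
ΔU = nCvΔT = 0.897×36.1×(530−604) = -2390 J.
Q = 0 for an adiabatic process, so W = −ΔU = 2390 J.
Work done on the gas = −W_by = -2390 J.

-2390 J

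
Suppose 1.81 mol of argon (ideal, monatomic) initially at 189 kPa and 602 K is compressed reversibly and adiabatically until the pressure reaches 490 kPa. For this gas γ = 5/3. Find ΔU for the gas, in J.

V₁ = nRT₁/P₁ = 1.81×8.314×602/189 = 47.9 L.
Adiabatic: T₂/T₁ = (P₂/P₁)^((γ−1)/γ) ⇒ T₂ = 602×(2.59)^0.400 = 881 K; V₂ = 27.1 L.
For an ideal gas ΔU = nCvΔT with Cv = (3/2)R = 12.5 J/(mol·K).
ΔU = 1.81×12.5×(881−602) = 6300 J.

6300 J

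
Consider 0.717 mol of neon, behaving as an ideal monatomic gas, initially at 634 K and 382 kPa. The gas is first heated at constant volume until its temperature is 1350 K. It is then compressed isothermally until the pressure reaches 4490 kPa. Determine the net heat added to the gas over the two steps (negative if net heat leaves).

-7350 J

V₁ = nRT₁/P₁ = 0.717×8.314×634/382 = 9.89 L.
Step 1 — Isochoric: V stays 9.89 L; P/T = const ⇒ T₂ = 1350 K, P₂ = 813 kPa.
W = 0 (no volume change).
ΔU = nCvΔT = 0.717×12.5×(1350−634) = 6400 J.
Q = ΔU = 6400 J.
State after step 1: P = 813 kPa, V = 9.89 L, T = 1350 K.
Step 2 — Isothermal: T stays 1350 K; PV = const ⇒ V₂ = 1.79 L, P₂ = 4490 kPa.
ΔU = 0 (ideal gas, T constant).
W = nRT ln(V₂/V₁) = 0.717×8.314×1350×ln(0.181) = -13700 J.
Q = ΔU + W = -13700 J.
Net over both steps: W = -13700 J, Q = -7350 J, ΔU = 6400 J.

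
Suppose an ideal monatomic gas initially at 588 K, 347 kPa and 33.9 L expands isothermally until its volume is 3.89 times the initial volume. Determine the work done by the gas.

n = P₁V₁/(RT₁) = 347×33.9/(8.314×588) = 2.41 mol.
Isothermal: T stays 588 K; PV = const ⇒ V₂ = 132 L, P₂ = 89.2 kPa.
W = nRT ln(V₂/V₁) = 2.41×8.314×588×ln(3.89) = 16000 J.

16000 J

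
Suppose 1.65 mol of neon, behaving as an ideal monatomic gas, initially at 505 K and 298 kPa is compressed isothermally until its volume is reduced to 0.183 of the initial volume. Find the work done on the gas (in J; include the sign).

11800 J

V₁ = nRT₁/P₁ = 1.65×8.314×505/298 = 23.2 L.
Isothermal: T stays 505 K; PV = const ⇒ V₂ = 4.25 L, P₂ = 1630 kPa.
W = nRT ln(V₂/V₁) = 1.65×8.314×505×ln(0.183) = -11800 J.
Work done on the gas = −W_by = 11800 J.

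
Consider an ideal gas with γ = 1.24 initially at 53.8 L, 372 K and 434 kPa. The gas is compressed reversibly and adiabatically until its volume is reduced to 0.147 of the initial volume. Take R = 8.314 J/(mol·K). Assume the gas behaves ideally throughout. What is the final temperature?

Adiabatic: TV^(γ−1) = const ⇒ T₂ = 372×(6.80)^0.240 = 589 K; PV^γ = const ⇒ P₂ = 4680 kPa.

589 K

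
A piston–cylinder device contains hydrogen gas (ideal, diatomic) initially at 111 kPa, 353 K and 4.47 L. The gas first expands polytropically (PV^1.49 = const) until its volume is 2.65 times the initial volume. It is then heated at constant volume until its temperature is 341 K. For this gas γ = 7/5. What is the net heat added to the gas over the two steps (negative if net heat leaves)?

342 J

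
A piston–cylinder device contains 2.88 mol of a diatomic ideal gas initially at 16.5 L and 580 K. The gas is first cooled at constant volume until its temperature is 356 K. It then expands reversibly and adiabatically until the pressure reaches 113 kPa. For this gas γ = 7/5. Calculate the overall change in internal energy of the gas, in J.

-20900 J

P₁ = nRT₁/V₁ = 2.88×8.314×580/16.5 = 842 kPa.
Step 1 — Isochoric: V stays 16.5 L; P/T = const ⇒ T₂ = 356 K, P₂ = 517 kPa.
W = 0 (no volume change).
ΔU = nCvΔT = 2.88×20.8×(356−580) = -13400 J.
Q = ΔU = -13400 J.
State after step 1: P = 517 kPa, V = 16.5 L, T = 356 K.
Step 2 — Adiabatic: T₂/T₁ = (P₂/P₁)^((γ−1)/γ) ⇒ T₂ = 356×(0.219)^0.286 = 231 K; V₂ = 48.9 L.
ΔU = nCvΔT = 2.88×20.8×(231−356) = -7510 J.
Q = 0 for an adiabatic process, so W = −ΔU = 7510 J.
Net over both steps: W = 7510 J, Q = -13400 J, ΔU = -20900 J.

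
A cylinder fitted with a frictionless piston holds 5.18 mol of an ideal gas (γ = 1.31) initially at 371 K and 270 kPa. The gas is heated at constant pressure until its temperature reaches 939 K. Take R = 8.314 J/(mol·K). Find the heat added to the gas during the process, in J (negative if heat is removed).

V₁ = nRT₁/P₁ = 5.18×8.314×371/270 = 59.2 L.
Isobaric: P stays 270 kPa; V/T = const ⇒ T₂ = 939 K, V₂ = 150 L.
W = PΔV = 270×(150−59.2) kPa·L = 24500 J.
ΔU = nCvΔT = 5.18×26.8×(939−371) = 78900 J.
Q = ΔU + W = nCpΔT = 103000 J.

103000 J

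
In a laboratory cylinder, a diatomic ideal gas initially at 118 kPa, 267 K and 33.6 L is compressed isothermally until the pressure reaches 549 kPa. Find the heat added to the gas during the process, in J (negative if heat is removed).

-6100 J

n = P₁V₁/(RT₁) = 118×33.6/(8.314×267) = 1.79 mol.
Isothermal: T stays 267 K; PV = const ⇒ V₂ = 7.22 L, P₂ = 549 kPa.
ΔU = 0 (ideal gas, T constant).
W = nRT ln(V₂/V₁) = 1.79×8.314×267×ln(0.215) = -6100 J.
Q = ΔU + W = -6100 J.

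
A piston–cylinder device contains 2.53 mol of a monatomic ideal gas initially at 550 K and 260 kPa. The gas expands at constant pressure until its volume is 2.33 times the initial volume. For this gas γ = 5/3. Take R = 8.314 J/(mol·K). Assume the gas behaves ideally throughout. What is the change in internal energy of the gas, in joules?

23100 J

V₁ = nRT₁/P₁ = 2.53×8.314×550/260 = 44.5 L.
Isobaric: P stays 260 kPa; V/T = const ⇒ T₂ = 1280 K, V₂ = 104 L.
For an ideal gas ΔU = nCvΔT with Cv = (3/2)R = 12.5 J/(mol·K).
ΔU = 2.53×12.5×(1280−550) = 23100 J.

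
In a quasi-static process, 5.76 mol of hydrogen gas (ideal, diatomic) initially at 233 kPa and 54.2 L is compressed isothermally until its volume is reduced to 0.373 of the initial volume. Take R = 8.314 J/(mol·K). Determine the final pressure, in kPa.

625 kPa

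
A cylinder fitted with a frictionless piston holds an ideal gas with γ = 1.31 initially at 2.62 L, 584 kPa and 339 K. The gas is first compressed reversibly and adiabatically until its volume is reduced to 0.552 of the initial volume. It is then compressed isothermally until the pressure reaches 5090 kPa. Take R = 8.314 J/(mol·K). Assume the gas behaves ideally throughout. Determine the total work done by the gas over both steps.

-3550 J

n = P₁V₁/(RT₁) = 584×2.62/(8.314×339) = 0.543 mol.
Step 1 — Adiabatic: TV^(γ−1) = const ⇒ T₂ = 339×(1.81)^0.310 = 408 K; PV^γ = const ⇒ P₂ = 1270 kPa.
ΔU = nCvΔT = 0.543×26.8×(408−339) = 998 J.
Q = 0 for an adiabatic process, so W = −ΔU = -998 J.
State after step 1: P = 1270 kPa, V = 1.45 L, T = 408 K.
Step 2 — Isothermal: T stays 408 K; PV = const ⇒ V₂ = 0.361 L, P₂ = 5090 kPa.
ΔU = 0 (ideal gas, T constant).
W = nRT ln(V₂/V₁) = 0.543×8.314×408×ln(0.250) = -2550 J.
Q = ΔU + W = -2550 J.
Net over both steps: W = -3550 J, Q = -2550 J, ΔU = 998 J.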